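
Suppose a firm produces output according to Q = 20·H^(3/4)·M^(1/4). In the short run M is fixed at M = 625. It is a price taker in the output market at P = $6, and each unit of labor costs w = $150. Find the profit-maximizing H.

With M = 625, MP_H = (3/4)·20·H^(-1/4)·625^(1/4) = 75·H^(-1/4).
Profit maximization for a price taker requires P·MP_H = w: 6·75·H^(-1/4) = 150.
So H^(-1/4) = 1/3, which gives H = 81.

H* = 81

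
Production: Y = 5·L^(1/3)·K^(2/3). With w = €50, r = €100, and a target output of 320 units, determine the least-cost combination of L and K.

L* = 64, K* = 64

Cost minimization requires the marginal rate of technical substitution to equal the input-price ratio: MP_L/MP_K = w/r.
Here MP_L/MP_K = (1/3)·(K/L)/(2/3) = 0.5·(K/L). Setting this equal to 50/100 = 0.5 gives K = L.
Substituting into Y = 320: 5·L^(1/3)·(L)^(2/3) = 320.
Solving, L = 64 and K = 64.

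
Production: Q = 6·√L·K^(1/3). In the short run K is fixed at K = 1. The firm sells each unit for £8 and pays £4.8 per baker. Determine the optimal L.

With K = 1, MP_L = (1/2)·6·L^(-1/2)·1^(1/3) = 3·L^(-1/2).
Profit maximization for a price taker requires P·MP_L = w: 8·3·L^(-1/2) = 4.8.
So L^(-1/2) = 0.2, which gives L = 25.

L* = 25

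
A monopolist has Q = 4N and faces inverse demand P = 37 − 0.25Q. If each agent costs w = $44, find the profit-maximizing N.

N* = 13

Marginal revenue from the inverse demand is MR = 37 − 0.5Q.
The marginal product is MP_N = 4.
A monopolist hires until marginal revenue product equals the wage: MR·MP_N = w.
(37 − 2N)·4 = 44, so N = 13.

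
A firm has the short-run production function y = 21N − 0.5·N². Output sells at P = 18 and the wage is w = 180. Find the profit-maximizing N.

N* = 11

The marginal product of N is MP_N = 21 − N.
A price-taking firm hires until the value of the marginal product equals the wage: P·MP_N = w, so 18·(21 − N) = 180.
Then 21 − N = 10, giving N = 11.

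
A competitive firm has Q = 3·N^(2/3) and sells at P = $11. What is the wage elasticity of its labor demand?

ε = -3

MP_N = (2/3)·3·N^(-1/3), so P·MP_N = w gives 22·N^(-1/3) = w.
Solving, N(w) = (22/w)^(3). This is a constant-elasticity form: N ∝ w^(−3), so ε = −3.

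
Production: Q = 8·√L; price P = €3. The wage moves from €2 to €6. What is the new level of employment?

From P·MP_L = w with MP_L = 4·L^(-1/2), the labor demand is L(w) = (12/w)^(2).
At w = 2: L = 36. At w = 6: L = 4.

L* = 4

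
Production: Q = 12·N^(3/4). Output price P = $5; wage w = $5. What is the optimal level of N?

MP_N = (3/4)·12·N^(-1/4) = 9·N^(-1/4).
Profit maximization for a price taker requires P·MP_N = w: 5·9·N^(-1/4) = 5.
So N^(-1/4) = 1/9, which gives N = 6561.

N* = 6561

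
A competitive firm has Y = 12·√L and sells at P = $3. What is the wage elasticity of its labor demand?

MP_L = (1/2)·12·L^(-1/2), so P·MP_L = w gives 18·L^(-1/2) = w.
Solving, L(w) = (18/w)^(2). This is a constant-elasticity form: L ∝ w^(−2), so ε = −2.

ε = -2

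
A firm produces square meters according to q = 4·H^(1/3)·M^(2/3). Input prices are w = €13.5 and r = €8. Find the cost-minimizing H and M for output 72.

Cost minimization requires the marginal rate of technical substitution to equal the input-price ratio: MP_H/MP_M = w/r.
Here MP_H/MP_M = (1/3)·(M/H)/(2/3) = 0.5·(M/H). Setting this equal to 13.5/8 = 1.6875 gives M = 3.375H.
Substituting into q = 72: 4·H^(1/3)·(3.375H)^(2/3) = 72.
Solving, H = 8 and M = 27.

H* = 8, M* = 27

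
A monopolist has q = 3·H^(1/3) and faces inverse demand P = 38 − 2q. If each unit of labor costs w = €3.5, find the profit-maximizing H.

Marginal revenue from the inverse demand is MR = 38 − 4q.
The marginal product is MP_H = H^(-2/3).
A monopolist hires until marginal revenue product equals the wage: MR·MP_H = w.
At H, q = 3·H^(1/3). Substituting and solving: (38 − 12·H^(1/3))·H^(-2/3) = 3.5 gives H = 8.

H* = 8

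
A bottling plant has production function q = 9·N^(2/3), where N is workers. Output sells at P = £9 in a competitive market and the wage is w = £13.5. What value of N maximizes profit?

MP_N = (2/3)·9·N^(-1/3) = 6·N^(-1/3).
Profit maximization for a price taker requires P·MP_N = w: 9·6·N^(-1/3) = 13.5.
So N^(-1/3) = 0.25, which gives N = 64.

N* = 64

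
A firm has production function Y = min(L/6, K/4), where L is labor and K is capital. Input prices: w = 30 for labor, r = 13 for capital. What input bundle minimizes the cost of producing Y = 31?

L* = 186, K* = 124

With a fixed-proportions technology, the cost-minimizing bundle uses no slack in either input: L/6 = K/4 = Y.
So L = 6·31 = 186 and K = 4·31 = 124.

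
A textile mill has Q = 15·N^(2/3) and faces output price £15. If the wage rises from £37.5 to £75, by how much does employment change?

ΔN = -56

From P·MP_N = w with MP_N = 10·N^(-1/3), the labor demand is N(w) = (150/w)^(3).
At w = 37.5: N = 64. At w = 75: N = 8.
ΔN = 8 − 64 = -56.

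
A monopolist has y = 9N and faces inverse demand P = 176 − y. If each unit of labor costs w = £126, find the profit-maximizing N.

Marginal revenue from the inverse demand is MR = 176 − 2y.
The marginal product is MP_N = 9.
A monopolist hires until marginal revenue product equals the wage: MR·MP_N = w.
(176 − 18N)·9 = 126, so N = 9.

N* = 9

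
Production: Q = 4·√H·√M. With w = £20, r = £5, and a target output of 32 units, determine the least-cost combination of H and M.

H* = 4, M* = 16

Cost minimization requires the marginal rate of technical substitution to equal the input-price ratio: MP_H/MP_M = w/r.
Here MP_H/MP_M = (1/2)·(M/H)/(1/2) = (M/H). Setting this equal to 20/5 = 4 gives M = 4H.
Substituting into Q = 32: 4·H^(1/2)·(4H)^(1/2) = 32.
Solving, H = 4 and M = 16.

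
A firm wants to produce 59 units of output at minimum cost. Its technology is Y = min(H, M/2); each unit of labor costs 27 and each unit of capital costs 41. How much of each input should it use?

With a fixed-proportions technology, the cost-minimizing bundle uses no slack in either input: H = M/2 = Y.
So H = 59 and M = 2·59 = 118.

H* = 59, M* = 118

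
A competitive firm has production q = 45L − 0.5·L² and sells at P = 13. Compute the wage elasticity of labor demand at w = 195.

From P·MP_L = w with MP_L = 45 − L, labor demand is L(w) = 45 − w/13.
dL/dw = −1/(13) = -1/13.
At w = 195, L = 30, so ε = (dL/dw)·(w/L) = (-1/13)·(195/30) = -0.5.

ε = -0.5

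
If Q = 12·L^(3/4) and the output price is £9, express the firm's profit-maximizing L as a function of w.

MP_L = (3/4)·12·L^(-1/4) = 9·L^(-1/4).
Setting P·MP_L = w: 81·L^(-1/4) = w.
Solving for L: L^(-1/4) = w/81, so L = (81/w)^(4).

L(w) = (81/w)^(4)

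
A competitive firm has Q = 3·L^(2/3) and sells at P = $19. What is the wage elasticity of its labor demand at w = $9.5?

ε = -3

MP_L = (2/3)·3·L^(-1/3), so P·MP_L = w gives 38·L^(-1/3) = w.
Solving, L(w) = (38/w)^(3). This is a constant-elasticity form: L ∝ w^(−3), so ε = −3.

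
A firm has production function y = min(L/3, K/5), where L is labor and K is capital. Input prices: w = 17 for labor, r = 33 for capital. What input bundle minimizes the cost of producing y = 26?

With a fixed-proportions technology, the cost-minimizing bundle uses no slack in either input: L/3 = K/5 = y.
So L = 3·26 = 78 and K = 5·26 = 130.

L* = 78, K* = 130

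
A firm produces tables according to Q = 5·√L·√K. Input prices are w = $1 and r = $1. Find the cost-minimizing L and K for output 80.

Cost minimization requires the marginal rate of technical substitution to equal the input-price ratio: MP_L/MP_K = w/r.
Here MP_L/MP_K = (1/2)·(K/L)/(1/2) = (K/L). Setting this equal to 1/1 = 1 gives K = L.
Substituting into Q = 80: 5·L^(1/2)·(L)^(1/2) = 80.
Solving, L = 16 and K = 16.

L* = 16, K* = 16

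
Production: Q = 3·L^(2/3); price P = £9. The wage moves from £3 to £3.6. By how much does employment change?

From P·MP_L = w with MP_L = 2·L^(-1/3), the labor demand is L(w) = (18/w)^(3).
At w = 3: L = 216. At w = 3.6: L = 125.
ΔL = 125 − 216 = -91.

ΔL = -91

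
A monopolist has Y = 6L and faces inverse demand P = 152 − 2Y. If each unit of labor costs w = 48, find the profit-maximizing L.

Marginal revenue from the inverse demand is MR = 152 − 4Y.
The marginal product is MP_L = 6.
A monopolist hires until marginal revenue product equals the wage: MR·MP_L = w.
(152 − 24L)·6 = 48, so L = 6.

L* = 6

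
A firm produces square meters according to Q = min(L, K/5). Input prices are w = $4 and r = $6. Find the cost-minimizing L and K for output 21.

With a fixed-proportions technology, the cost-minimizing bundle uses no slack in either input: L = K/5 = Q.
So L = 21 and K = 5·21 = 105.

L* = 21, K* = 105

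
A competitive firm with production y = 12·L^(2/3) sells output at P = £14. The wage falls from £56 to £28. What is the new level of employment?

L* = 64

From P·MP_L = w with MP_L = 8·L^(-1/3), the labor demand is L(w) = (112/w)^(3).
At w = 56: L = 8. At w = 28: L = 64.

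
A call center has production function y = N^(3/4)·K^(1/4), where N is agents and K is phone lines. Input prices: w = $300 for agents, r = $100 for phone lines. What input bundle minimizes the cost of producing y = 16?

Cost minimization requires the marginal rate of technical substitution to equal the input-price ratio: MP_N/MP_K = w/r.
Here MP_N/MP_K = (3/4)·(K/N)/(1/4) = 3·(K/N). Setting this equal to 300/100 = 3 gives K = N.
Substituting into y = 16: N^(3/4)·(N)^(1/4) = 16.
Solving, N = 16 and K = 16.

N* = 16, K* = 16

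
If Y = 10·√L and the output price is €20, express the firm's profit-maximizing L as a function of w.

MP_L = (1/2)·10·L^(-1/2) = 5·L^(-1/2).
Setting P·MP_L = w: 100·L^(-1/2) = w.
Solving for L: L^(-1/2) = w/100, so L = (100/w)^(2).

L(w) = 10000/w²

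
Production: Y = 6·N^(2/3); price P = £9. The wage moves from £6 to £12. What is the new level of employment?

N* = 27

From P·MP_N = w with MP_N = 4·N^(-1/3), the labor demand is N(w) = (36/w)^(3).
At w = 6: N = 216. At w = 12: N = 27.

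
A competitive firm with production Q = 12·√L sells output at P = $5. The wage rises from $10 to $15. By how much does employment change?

ΔL = -5

From P·MP_L = w with MP_L = 6·L^(-1/2), the labor demand is L(w) = (30/w)^(2).
At w = 10: L = 9. At w = 15: L = 4.
ΔL = 4 − 9 = -5.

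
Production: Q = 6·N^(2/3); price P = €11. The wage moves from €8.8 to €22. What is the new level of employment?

From P·MP_N = w with MP_N = 4·N^(-1/3), the labor demand is N(w) = (44/w)^(3).
At w = 8.8: N = 125. At w = 22: N = 8.

N* = 8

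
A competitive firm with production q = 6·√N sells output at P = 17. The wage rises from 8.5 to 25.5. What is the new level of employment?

N* = 4

From P·MP_N = w with MP_N = 3·N^(-1/2), the labor demand is N(w) = (51/w)^(2).
At w = 8.5: N = 36. At w = 25.5: N = 4.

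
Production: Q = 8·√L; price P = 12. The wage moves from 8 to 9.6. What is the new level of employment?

L* = 25

From P·MP_L = w with MP_L = 4·L^(-1/2), the labor demand is L(w) = (48/w)^(2).
At w = 8: L = 36. At w = 9.6: L = 25.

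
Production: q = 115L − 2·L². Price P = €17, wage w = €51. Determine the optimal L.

The marginal product of L is MP_L = 115 − 4L.
A price-taking firm hires until the value of the marginal product equals the wage: P·MP_L = w, so 17·(115 − 4L) = 51.
Then 115 − 4L = 3, giving L = 28.

L* = 28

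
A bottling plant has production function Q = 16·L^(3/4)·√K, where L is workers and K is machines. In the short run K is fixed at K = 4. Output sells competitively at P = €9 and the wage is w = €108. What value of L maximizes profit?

L* = 16

With K = 4, MP_L = (3/4)·16·L^(-1/4)·4^(1/2) = 24·L^(-1/4).
Profit maximization for a price taker requires P·MP_L = w: 9·24·L^(-1/4) = 108.
So L^(-1/4) = 0.5, which gives L = 16.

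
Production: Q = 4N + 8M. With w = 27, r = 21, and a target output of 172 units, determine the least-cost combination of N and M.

The inputs are perfect substitutes, so the firm uses whichever has the lower cost per unit of output.
Cost per unit of output via N is w/4 = 6.75; via M it is r/8 = 2.625. M is cheaper.
Producing Q = 172 with M alone: N = 0, M = 21.5.

N* = 0, M* = 21.5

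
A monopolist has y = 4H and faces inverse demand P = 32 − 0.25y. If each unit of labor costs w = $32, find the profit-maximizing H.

H* = 12

Marginal revenue from the inverse demand is MR = 32 − 0.5y.
The marginal product is MP_H = 4.
A monopolist hires until marginal revenue product equals the wage: MR·MP_H = w.
(32 − 2H)·4 = 32, so H = 12.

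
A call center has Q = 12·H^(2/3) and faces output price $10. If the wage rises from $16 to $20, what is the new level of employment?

H* = 64

From P·MP_H = w with MP_H = 8·H^(-1/3), the labor demand is H(w) = (80/w)^(3).
At w = 16: H = 125. At w = 20: H = 64.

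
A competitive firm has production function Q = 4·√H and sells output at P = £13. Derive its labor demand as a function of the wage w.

MP_H = (1/2)·4·H^(-1/2) = 2·H^(-1/2).
Setting P·MP_H = w: 26·H^(-1/2) = w.
Solving for H: H^(-1/2) = w/26, so H = (26/w)^(2).

H(w) = 676/w²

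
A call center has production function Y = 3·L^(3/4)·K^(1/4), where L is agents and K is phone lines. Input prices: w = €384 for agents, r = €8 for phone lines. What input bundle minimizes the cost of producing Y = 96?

Cost minimization requires the marginal rate of technical substitution to equal the input-price ratio: MP_L/MP_K = w/r.
Here MP_L/MP_K = (3/4)·(K/L)/(1/4) = 3·(K/L). Setting this equal to 384/8 = 48 gives K = 16L.
Substituting into Y = 96: 3·L^(3/4)·(16L)^(1/4) = 96.
Solving, L = 16 and K = 256.

L* = 16, K* = 256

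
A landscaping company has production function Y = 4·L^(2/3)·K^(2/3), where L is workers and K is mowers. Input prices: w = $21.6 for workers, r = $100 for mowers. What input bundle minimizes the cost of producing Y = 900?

L* = 125, K* = 27

Cost minimization requires the marginal rate of technical substitution to equal the input-price ratio: MP_L/MP_K = w/r.
Here MP_L/MP_K = (2/3)·(K/L)/(2/3) = (K/L). Setting this equal to 21.6/100 = 0.216 gives K = 0.216L.
Substituting into Y = 900: 4·L^(2/3)·(0.216L)^(2/3) = 900.
Solving, L = 125 and K = 27.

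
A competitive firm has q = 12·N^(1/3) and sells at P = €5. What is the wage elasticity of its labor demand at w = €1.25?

ε = -1.5

MP_N = (1/3)·12·N^(-2/3), so P·MP_N = w gives 20·N^(-2/3) = w.
Solving, N(w) = (20/w)^(3/2). This is a constant-elasticity form: N ∝ w^(−3/2), so ε = −3/2.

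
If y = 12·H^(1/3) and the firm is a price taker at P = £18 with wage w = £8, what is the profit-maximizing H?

H* = 27

MP_H = (1/3)·12·H^(-2/3) = 4·H^(-2/3).
Profit maximization for a price taker requires P·MP_H = w: 18·4·H^(-2/3) = 8.
So H^(-2/3) = 1/9, which gives H = 27.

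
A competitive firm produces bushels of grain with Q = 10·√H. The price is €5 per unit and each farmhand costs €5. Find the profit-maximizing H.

MP_H = (1/2)·10·H^(-1/2) = 5·H^(-1/2).
Profit maximization for a price taker requires P·MP_H = w: 5·5·H^(-1/2) = 5.
So H^(-1/2) = 0.2, which gives H = 25.

H* = 25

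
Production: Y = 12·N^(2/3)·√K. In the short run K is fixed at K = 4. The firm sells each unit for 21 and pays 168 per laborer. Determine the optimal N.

N* = 8

With K = 4, MP_N = (2/3)·12·N^(-1/3)·4^(1/2) = 16·N^(-1/3).
Profit maximization for a price taker requires P·MP_N = w: 21·16·N^(-1/3) = 168.
So N^(-1/3) = 0.5, which gives N = 8.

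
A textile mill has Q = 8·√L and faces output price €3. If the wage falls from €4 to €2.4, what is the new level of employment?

From P·MP_L = w with MP_L = 4·L^(-1/2), the labor demand is L(w) = (12/w)^(2).
At w = 4: L = 9. At w = 2.4: L = 25.

L* = 25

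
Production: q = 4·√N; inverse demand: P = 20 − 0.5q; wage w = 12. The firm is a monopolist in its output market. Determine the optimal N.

N* = 4

Marginal revenue from the inverse demand is MR = 20 − q.
The marginal product is MP_N = 2·N^(-1/2).
A monopolist hires until marginal revenue product equals the wage: MR·MP_N = w.
At N, q = 4·√N. Substituting and solving: (20 − 4·√N)·2·N^(-1/2) = 12 gives N = 4.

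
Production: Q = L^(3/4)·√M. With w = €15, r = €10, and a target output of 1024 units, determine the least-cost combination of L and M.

Cost minimization requires the marginal rate of technical substitution to equal the input-price ratio: MP_L/MP_M = w/r.
Here MP_L/MP_M = (3/4)·(M/L)/(1/2) = 1.5·(M/L). Setting this equal to 15/10 = 1.5 gives M = L.
Substituting into Q = 1024: L^(3/4)·(L)^(1/2) = 1024.
Solving, L = 256 and M = 256.

L* = 256, M* = 256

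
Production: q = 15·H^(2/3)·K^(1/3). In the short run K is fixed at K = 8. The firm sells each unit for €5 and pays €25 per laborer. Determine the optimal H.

H* = 64

With K = 8, MP_H = (2/3)·15·H^(-1/3)·8^(1/3) = 20·H^(-1/3).
Profit maximization for a price taker requires P·MP_H = w: 5·20·H^(-1/3) = 25.
So H^(-1/3) = 0.25, which gives H = 64.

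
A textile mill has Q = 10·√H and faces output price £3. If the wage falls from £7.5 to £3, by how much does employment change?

ΔH = 21

From P·MP_H = w with MP_H = 5·H^(-1/2), the labor demand is H(w) = (15/w)^(2).
At w = 7.5: H = 4. At w = 3: H = 25.
ΔH = 25 − 4 = 21.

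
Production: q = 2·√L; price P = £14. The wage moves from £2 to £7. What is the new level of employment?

L* = 4

From P·MP_L = w with MP_L = L^(-1/2), the labor demand is L(w) = (14/w)^(2).
At w = 2: L = 49. At w = 7: L = 4.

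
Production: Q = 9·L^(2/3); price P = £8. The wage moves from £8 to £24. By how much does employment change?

From P·MP_L = w with MP_L = 6·L^(-1/3), the labor demand is L(w) = (48/w)^(3).
At w = 8: L = 216. At w = 24: L = 8.
ΔL = 8 − 216 = -208.

ΔL = -208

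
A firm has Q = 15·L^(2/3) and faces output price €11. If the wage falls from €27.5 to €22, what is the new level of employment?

L* = 125

From P·MP_L = w with MP_L = 10·L^(-1/3), the labor demand is L(w) = (110/w)^(3).
At w = 27.5: L = 64. At w = 22: L = 125.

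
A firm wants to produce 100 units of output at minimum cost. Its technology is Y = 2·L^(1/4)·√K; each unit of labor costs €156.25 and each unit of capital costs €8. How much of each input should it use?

Cost minimization requires the marginal rate of technical substitution to equal the input-price ratio: MP_L/MP_K = w/r.
Here MP_L/MP_K = (1/4)·(K/L)/(1/2) = 0.5·(K/L). Setting this equal to 156.25/8 = 19.53125 gives K = 39.0625L.
Substituting into Y = 100: 2·L^(1/4)·(39.0625L)^(1/2) = 100.
Solving, L = 16 and K = 625.

L* = 16, K* = 625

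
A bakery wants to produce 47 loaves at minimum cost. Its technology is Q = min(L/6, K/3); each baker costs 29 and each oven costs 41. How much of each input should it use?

With a fixed-proportions technology, the cost-minimizing bundle uses no slack in either input: L/6 = K/3 = Q.
So L = 6·47 = 282 and K = 3·47 = 141.

L* = 282, K* = 141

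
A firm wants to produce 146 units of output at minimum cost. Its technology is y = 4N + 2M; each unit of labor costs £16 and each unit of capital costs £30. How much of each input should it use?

N* = 36.5, M* = 0

The inputs are perfect substitutes, so the firm uses whichever has the lower cost per unit of output.
Cost per unit of output via N is w/4 = 4; via M it is r/2 = 15. N is cheaper.
Producing y = 146 with N alone: N = 36.5, M = 0.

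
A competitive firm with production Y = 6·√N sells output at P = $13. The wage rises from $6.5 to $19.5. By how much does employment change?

ΔN = -32

From P·MP_N = w with MP_N = 3·N^(-1/2), the labor demand is N(w) = (39/w)^(2).
At w = 6.5: N = 36. At w = 19.5: N = 4.
ΔN = 4 − 36 = -32.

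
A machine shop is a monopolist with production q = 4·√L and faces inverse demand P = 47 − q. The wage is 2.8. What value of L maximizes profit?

L* = 25

Marginal revenue from the inverse demand is MR = 47 − 2q.
The marginal product is MP_L = 2·L^(-1/2).
A monopolist hires until marginal revenue product equals the wage: MR·MP_L = w.
At L, q = 4·√L. Substituting and solving: (47 − 8·√L)·2·L^(-1/2) = 2.8 gives L = 25.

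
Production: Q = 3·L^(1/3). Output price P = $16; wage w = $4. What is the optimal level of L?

MP_L = (1/3)·3·L^(-2/3) = L^(-2/3).
Profit maximization for a price taker requires P·MP_L = w: 16·L^(-2/3) = 4.
So L^(-2/3) = 0.25, which gives L = 8.

L* = 8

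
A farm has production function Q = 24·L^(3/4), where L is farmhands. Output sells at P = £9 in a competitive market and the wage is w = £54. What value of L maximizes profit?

L* = 81

MP_L = (3/4)·24·L^(-1/4) = 18·L^(-1/4).
Profit maximization for a price taker requires P·MP_L = w: 9·18·L^(-1/4) = 54.
So L^(-1/4) = 1/3, which gives L = 81.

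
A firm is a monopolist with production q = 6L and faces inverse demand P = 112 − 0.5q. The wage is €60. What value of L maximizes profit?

Marginal revenue from the inverse demand is MR = 112 − q.
The marginal product is MP_L = 6.
A monopolist hires until marginal revenue product equals the wage: MR·MP_L = w.
(112 − 6L)·6 = 60, so L = 17.

L* = 17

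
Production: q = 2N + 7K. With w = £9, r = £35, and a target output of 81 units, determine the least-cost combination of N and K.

N* = 40.5, K* = 0

The inputs are perfect substitutes, so the firm uses whichever has the lower cost per unit of output.
Cost per unit of output via N is w/2 = 4.5; via K it is r/7 = 5. N is cheaper.
Producing q = 81 with N alone: N = 40.5, K = 0.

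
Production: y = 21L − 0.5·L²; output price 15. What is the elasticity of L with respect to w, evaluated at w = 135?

From P·MP_L = w with MP_L = 21 − L, labor demand is L(w) = 21 − w/15.
dL/dw = −1/(15) = -1/15.
At w = 135, L = 12, so ε = (dL/dw)·(w/L) = (-1/15)·(135/12) = -0.75.

ε = -0.75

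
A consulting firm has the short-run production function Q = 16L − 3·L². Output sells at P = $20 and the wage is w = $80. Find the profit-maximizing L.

L* = 2

The marginal product of L is MP_L = 16 − 6L.
A price-taking firm hires until the value of the marginal product equals the wage: P·MP_L = w, so 20·(16 − 6L) = 80.
Then 16 − 6L = 4, giving L = 2.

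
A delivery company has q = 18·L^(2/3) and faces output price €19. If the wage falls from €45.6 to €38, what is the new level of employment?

L* = 216

From P·MP_L = w with MP_L = 12·L^(-1/3), the labor demand is L(w) = (228/w)^(3).
At w = 45.6: L = 125. At w = 38: L = 216.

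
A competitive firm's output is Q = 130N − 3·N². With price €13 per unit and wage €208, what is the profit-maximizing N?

The marginal product of N is MP_N = 130 − 6N.
A price-taking firm hires until the value of the marginal product equals the wage: P·MP_N = w, so 13·(130 − 6N) = 208.
Then 130 − 6N = 16, giving N = 19.

N* = 19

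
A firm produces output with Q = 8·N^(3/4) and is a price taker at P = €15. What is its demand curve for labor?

N(w) = (90/w)^(4)

MP_N = (3/4)·8·N^(-1/4) = 6·N^(-1/4).
Setting P·MP_N = w: 90·N^(-1/4) = w.
Solving for N: N^(-1/4) = w/90, so N = (90/w)^(4).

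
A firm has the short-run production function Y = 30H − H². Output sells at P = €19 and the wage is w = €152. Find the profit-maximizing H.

H* = 11

The marginal product of H is MP_H = 30 − 2H.
A price-taking firm hires until the value of the marginal product equals the wage: P·MP_H = w, so 19·(30 − 2H) = 152.
Then 30 − 2H = 8, giving H = 11.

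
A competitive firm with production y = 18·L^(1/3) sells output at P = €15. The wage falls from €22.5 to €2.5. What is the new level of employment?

L* = 216

From P·MP_L = w with MP_L = 6·L^(-2/3), the labor demand is L(w) = (90/w)^(3/2).
At w = 22.5: L = 8. At w = 2.5: L = 216.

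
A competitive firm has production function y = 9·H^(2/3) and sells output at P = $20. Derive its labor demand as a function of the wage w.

MP_H = (2/3)·9·H^(-1/3) = 6·H^(-1/3).
Setting P·MP_H = w: 120·H^(-1/3) = w.
Solving for H: H^(-1/3) = w/120, so H = (120/w)^(3).

H(w) = 1728000/w³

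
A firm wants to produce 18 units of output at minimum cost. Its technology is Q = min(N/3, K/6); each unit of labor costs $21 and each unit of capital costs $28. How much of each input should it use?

With a fixed-proportions technology, the cost-minimizing bundle uses no slack in either input: N/3 = K/6 = Q.
So N = 3·18 = 54 and K = 6·18 = 108.

N* = 54, K* = 108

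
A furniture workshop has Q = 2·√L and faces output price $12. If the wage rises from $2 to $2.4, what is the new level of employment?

From P·MP_L = w with MP_L = L^(-1/2), the labor demand is L(w) = (12/w)^(2).
At w = 2: L = 36. At w = 2.4: L = 25.

L* = 25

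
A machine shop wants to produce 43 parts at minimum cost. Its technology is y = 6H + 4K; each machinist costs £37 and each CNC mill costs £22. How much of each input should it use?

The inputs are perfect substitutes, so the firm uses whichever has the lower cost per unit of output.
Cost per unit of output via H is w/6 = 37/6; via K it is r/4 = 5.5. K is cheaper.
Producing y = 43 with K alone: H = 0, K = 10.75.

H* = 0, K* = 10.75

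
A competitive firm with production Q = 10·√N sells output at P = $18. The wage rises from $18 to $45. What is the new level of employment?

From P·MP_N = w with MP_N = 5·N^(-1/2), the labor demand is N(w) = (90/w)^(2).
At w = 18: N = 25. At w = 45: N = 4.

N* = 4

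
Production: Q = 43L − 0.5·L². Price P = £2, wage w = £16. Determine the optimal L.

L* = 35

The marginal product of L is MP_L = 43 − L.
A price-taking firm hires until the value of the marginal product equals the wage: P·MP_L = w, so 2·(43 − L) = 16.
Then 43 − L = 8, giving L = 35.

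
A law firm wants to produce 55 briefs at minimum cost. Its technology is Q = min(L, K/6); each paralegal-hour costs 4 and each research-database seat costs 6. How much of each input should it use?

L* = 55, K* = 330

With a fixed-proportions technology, the cost-minimizing bundle uses no slack in either input: L = K/6 = Q.
So L = 55 and K = 6·55 = 330.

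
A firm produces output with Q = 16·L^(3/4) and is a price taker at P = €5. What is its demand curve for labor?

L(w) = (60/w)^(4)

MP_L = (3/4)·16·L^(-1/4) = 12·L^(-1/4).
Setting P·MP_L = w: 60·L^(-1/4) = w.
Solving for L: L^(-1/4) = w/60, so L = (60/w)^(4).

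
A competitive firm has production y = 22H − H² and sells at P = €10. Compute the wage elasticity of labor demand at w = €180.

ε = -4.5

From P·MP_H = w with MP_H = 22 − 2H, labor demand is H(w) = (22 − w/10)/2.
dH/dw = −1/(20) = -0.05.
At w = 180, H = 2, so ε = (dH/dw)·(w/H) = (-0.05)·(180/2) = -4.5.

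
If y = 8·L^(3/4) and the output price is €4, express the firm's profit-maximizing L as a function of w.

L(w) = 331776/w^(4)

MP_L = (3/4)·8·L^(-1/4) = 6·L^(-1/4).
Setting P·MP_L = w: 24·L^(-1/4) = w.
Solving for L: L^(-1/4) = w/24, so L = (24/w)^(4).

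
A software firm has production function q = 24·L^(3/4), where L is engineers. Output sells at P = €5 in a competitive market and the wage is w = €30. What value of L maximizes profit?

MP_L = (3/4)·24·L^(-1/4) = 18·L^(-1/4).
Profit maximization for a price taker requires P·MP_L = w: 5·18·L^(-1/4) = 30.
So L^(-1/4) = 1/3, which gives L = 81.

L* = 81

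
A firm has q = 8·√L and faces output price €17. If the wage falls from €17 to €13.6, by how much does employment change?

ΔL = 9

From P·MP_L = w with MP_L = 4·L^(-1/2), the labor demand is L(w) = (68/w)^(2).
At w = 17: L = 16. At w = 13.6: L = 25.
ΔL = 25 − 16 = 9.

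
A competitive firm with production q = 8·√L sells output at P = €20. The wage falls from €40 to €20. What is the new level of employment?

L* = 16

From P·MP_L = w with MP_L = 4·L^(-1/2), the labor demand is L(w) = (80/w)^(2).
At w = 40: L = 4. At w = 20: L = 16.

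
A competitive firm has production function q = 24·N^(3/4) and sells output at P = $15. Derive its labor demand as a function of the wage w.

N(w) = (270/w)^(4)

MP_N = (3/4)·24·N^(-1/4) = 18·N^(-1/4).
Setting P·MP_N = w: 270·N^(-1/4) = w.
Solving for N: N^(-1/4) = w/270, so N = (270/w)^(4).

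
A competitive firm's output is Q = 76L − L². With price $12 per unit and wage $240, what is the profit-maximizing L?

L* = 28

The marginal product of L is MP_L = 76 − 2L.
A price-taking firm hires until the value of the marginal product equals the wage: P·MP_L = w, so 12·(76 − 2L) = 240.
Then 76 − 2L = 20, giving L = 28.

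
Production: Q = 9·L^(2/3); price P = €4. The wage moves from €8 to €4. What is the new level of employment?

L* = 216

From P·MP_L = w with MP_L = 6·L^(-1/3), the labor demand is L(w) = (24/w)^(3).
At w = 8: L = 27. At w = 4: L = 216.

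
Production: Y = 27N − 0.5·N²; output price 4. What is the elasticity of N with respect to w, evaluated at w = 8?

ε = -0.08

From P·MP_N = w with MP_N = 27 − N, labor demand is N(w) = 27 − w/4.
dN/dw = −1/(4) = -0.25.
At w = 8, N = 25, so ε = (dN/dw)·(w/N) = (-0.25)·(8/25) = -0.08.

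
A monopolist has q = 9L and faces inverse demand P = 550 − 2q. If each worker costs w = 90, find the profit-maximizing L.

L* = 15

Marginal revenue from the inverse demand is MR = 550 − 4q.
The marginal product is MP_L = 9.
A monopolist hires until marginal revenue product equals the wage: MR·MP_L = w.
(550 − 36L)·9 = 90, so L = 15.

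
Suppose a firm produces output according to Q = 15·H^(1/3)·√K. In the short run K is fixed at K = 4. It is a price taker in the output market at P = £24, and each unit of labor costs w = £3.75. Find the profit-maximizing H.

H* = 512

With K = 4, MP_H = (1/3)·15·H^(-2/3)·4^(1/2) = 10·H^(-2/3).
Profit maximization for a price taker requires P·MP_H = w: 24·10·H^(-2/3) = 3.75.
So H^(-2/3) = 0.015625, which gives H = 512.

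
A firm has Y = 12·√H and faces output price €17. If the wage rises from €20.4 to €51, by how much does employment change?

ΔH = -21

From P·MP_H = w with MP_H = 6·H^(-1/2), the labor demand is H(w) = (102/w)^(2).
At w = 20.4: H = 25. At w = 51: H = 4.
ΔH = 4 − 25 = -21.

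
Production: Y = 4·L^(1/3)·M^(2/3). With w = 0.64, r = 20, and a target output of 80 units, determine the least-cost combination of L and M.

L* = 125, M* = 8

Cost minimization requires the marginal rate of technical substitution to equal the input-price ratio: MP_L/MP_M = w/r.
Here MP_L/MP_M = (1/3)·(M/L)/(2/3) = 0.5·(M/L). Setting this equal to 0.64/20 = 0.032 gives M = 0.064L.
Substituting into Y = 80: 4·L^(1/3)·(0.064L)^(2/3) = 80.
Solving, L = 125 and M = 8.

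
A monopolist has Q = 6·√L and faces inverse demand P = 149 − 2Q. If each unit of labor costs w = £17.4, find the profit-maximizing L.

L* = 25

Marginal revenue from the inverse demand is MR = 149 − 4Q.
The marginal product is MP_L = 3·L^(-1/2).
A monopolist hires until marginal revenue product equals the wage: MR·MP_L = w.
At L, Q = 6·√L. Substituting and solving: (149 − 24·√L)·3·L^(-1/2) = 17.4 gives L = 25.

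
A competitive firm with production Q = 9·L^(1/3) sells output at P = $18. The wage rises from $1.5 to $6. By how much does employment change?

From P·MP_L = w with MP_L = 3·L^(-2/3), the labor demand is L(w) = (54/w)^(3/2).
At w = 1.5: L = 216. At w = 6: L = 27.
ΔL = 27 − 216 = -189.

ΔL = -189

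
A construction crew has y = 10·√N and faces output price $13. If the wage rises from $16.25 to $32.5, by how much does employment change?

From P·MP_N = w with MP_N = 5·N^(-1/2), the labor demand is N(w) = (65/w)^(2).
At w = 16.25: N = 16. At w = 32.5: N = 4.
ΔN = 4 − 16 = -12.

ΔN = -12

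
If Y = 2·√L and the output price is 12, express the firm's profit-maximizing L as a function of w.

L(w) = 144/w²

MP_L = (1/2)·2·L^(-1/2) = L^(-1/2).
Setting P·MP_L = w: 12·L^(-1/2) = w.
Solving for L: L^(-1/2) = w/12, so L = (12/w)^(2).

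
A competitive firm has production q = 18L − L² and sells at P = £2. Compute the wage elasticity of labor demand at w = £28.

From P·MP_L = w with MP_L = 18 − 2L, labor demand is L(w) = (18 − w/2)/2.
dL/dw = −1/(4) = -0.25.
At w = 28, L = 2, so ε = (dL/dw)·(w/L) = (-0.25)·(28/2) = -3.5.

ε = -3.5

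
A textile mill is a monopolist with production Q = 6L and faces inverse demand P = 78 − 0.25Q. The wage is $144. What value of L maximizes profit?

L* = 18

Marginal revenue from the inverse demand is MR = 78 − 0.5Q.
The marginal product is MP_L = 6.
A monopolist hires until marginal revenue product equals the wage: MR·MP_L = w.
(78 − 3L)·6 = 144, so L = 18.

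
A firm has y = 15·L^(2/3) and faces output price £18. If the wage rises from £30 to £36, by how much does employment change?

ΔL = -91

From P·MP_L = w with MP_L = 10·L^(-1/3), the labor demand is L(w) = (180/w)^(3).
At w = 30: L = 216. At w = 36: L = 125.
ΔL = 125 − 216 = -91.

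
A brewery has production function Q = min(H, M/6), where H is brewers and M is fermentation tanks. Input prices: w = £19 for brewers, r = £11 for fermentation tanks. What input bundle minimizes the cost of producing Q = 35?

H* = 35, M* = 210

With a fixed-proportions technology, the cost-minimizing bundle uses no slack in either input: H = M/6 = Q.
So H = 35 and M = 6·35 = 210.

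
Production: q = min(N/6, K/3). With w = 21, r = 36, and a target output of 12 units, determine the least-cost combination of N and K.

N* = 72, K* = 36

With a fixed-proportions technology, the cost-minimizing bundle uses no slack in either input: N/6 = K/3 = q.
So N = 6·12 = 72 and K = 3·12 = 36.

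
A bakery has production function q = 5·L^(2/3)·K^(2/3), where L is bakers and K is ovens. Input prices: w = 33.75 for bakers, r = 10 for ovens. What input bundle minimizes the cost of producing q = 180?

Cost minimization requires the marginal rate of technical substitution to equal the input-price ratio: MP_L/MP_K = w/r.
Here MP_L/MP_K = (2/3)·(K/L)/(2/3) = (K/L). Setting this equal to 33.75/10 = 3.375 gives K = 3.375L.
Substituting into q = 180: 5·L^(2/3)·(3.375L)^(2/3) = 180.
Solving, L = 8 and K = 27.

L* = 8, K* = 27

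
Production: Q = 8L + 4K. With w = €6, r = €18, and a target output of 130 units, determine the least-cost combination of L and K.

L* = 16.25, K* = 0

The inputs are perfect substitutes, so the firm uses whichever has the lower cost per unit of output.
Cost per unit of output via L is w/8 = 0.75; via K it is r/4 = 4.5. L is cheaper.
Producing Q = 130 with L alone: L = 16.25, K = 0.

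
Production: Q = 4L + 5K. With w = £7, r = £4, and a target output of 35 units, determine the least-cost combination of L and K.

L* = 0, K* = 7

The inputs are perfect substitutes, so the firm uses whichever has the lower cost per unit of output.
Cost per unit of output via L is w/4 = 1.75; via K it is r/5 = 0.8. K is cheaper.
Producing Q = 35 with K alone: L = 0, K = 7.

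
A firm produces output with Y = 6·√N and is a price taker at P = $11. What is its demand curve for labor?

N(w) = 1089/w²

MP_N = (1/2)·6·N^(-1/2) = 3·N^(-1/2).
Setting P·MP_N = w: 33·N^(-1/2) = w.
Solving for N: N^(-1/2) = w/33, so N = (33/w)^(2).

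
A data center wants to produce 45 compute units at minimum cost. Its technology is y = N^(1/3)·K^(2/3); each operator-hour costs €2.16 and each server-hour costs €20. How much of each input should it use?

N* = 125, K* = 27

Cost minimization requires the marginal rate of technical substitution to equal the input-price ratio: MP_N/MP_K = w/r.
Here MP_N/MP_K = (1/3)·(K/N)/(2/3) = 0.5·(K/N). Setting this equal to 2.16/20 = 0.108 gives K = 0.216N.
Substituting into y = 45: N^(1/3)·(0.216N)^(2/3) = 45.
Solving, N = 125 and K = 27.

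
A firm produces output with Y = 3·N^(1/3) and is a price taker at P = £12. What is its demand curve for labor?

MP_N = (1/3)·3·N^(-2/3) = N^(-2/3).
Setting P·MP_N = w: 12·N^(-2/3) = w.
Solving for N: N^(-2/3) = w/12, so N = (12/w)^(3/2).

N(w) = (12/w)^(3/2)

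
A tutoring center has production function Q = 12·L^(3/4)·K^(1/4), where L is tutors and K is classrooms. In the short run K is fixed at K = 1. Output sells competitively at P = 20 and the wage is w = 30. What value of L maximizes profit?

With K = 1, MP_L = (3/4)·12·L^(-1/4)·1^(1/4) = 9·L^(-1/4).
Profit maximization for a price taker requires P·MP_L = w: 20·9·L^(-1/4) = 30.
So L^(-1/4) = 1/6, which gives L = 1296.

L* = 1296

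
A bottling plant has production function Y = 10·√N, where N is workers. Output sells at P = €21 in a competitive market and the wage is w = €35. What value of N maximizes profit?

N* = 9

MP_N = (1/2)·10·N^(-1/2) = 5·N^(-1/2).
Profit maximization for a price taker requires P·MP_N = w: 21·5·N^(-1/2) = 35.
So N^(-1/2) = 1/3, which gives N = 9.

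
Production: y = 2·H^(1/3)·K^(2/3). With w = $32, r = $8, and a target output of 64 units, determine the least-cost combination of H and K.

Cost minimization requires the marginal rate of technical substitution to equal the input-price ratio: MP_H/MP_K = w/r.
Here MP_H/MP_K = (1/3)·(K/H)/(2/3) = 0.5·(K/H). Setting this equal to 32/8 = 4 gives K = 8H.
Substituting into y = 64: 2·H^(1/3)·(8H)^(2/3) = 64.
Solving, H = 8 and K = 64.

H* = 8, K* = 64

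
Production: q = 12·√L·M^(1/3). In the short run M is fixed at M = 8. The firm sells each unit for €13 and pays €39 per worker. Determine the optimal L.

With M = 8, MP_L = (1/2)·12·L^(-1/2)·8^(1/3) = 12·L^(-1/2).
Profit maximization for a price taker requires P·MP_L = w: 13·12·L^(-1/2) = 39.
So L^(-1/2) = 0.25, which gives L = 16.

L* = 16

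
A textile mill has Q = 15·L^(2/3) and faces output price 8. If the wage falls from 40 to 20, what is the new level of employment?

From P·MP_L = w with MP_L = 10·L^(-1/3), the labor demand is L(w) = (80/w)^(3).
At w = 40: L = 8. At w = 20: L = 64.

L* = 64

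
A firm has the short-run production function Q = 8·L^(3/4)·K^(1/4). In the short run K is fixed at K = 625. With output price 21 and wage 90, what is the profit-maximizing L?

L* = 2401

With K = 625, MP_L = (3/4)·8·L^(-1/4)·625^(1/4) = 30·L^(-1/4).
Profit maximization for a price taker requires P·MP_L = w: 21·30·L^(-1/4) = 90.
So L^(-1/4) = 1/7, which gives L = 2401.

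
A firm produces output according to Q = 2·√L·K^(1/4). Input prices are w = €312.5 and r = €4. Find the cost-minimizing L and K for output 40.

L* = 16, K* = 625

Cost minimization requires the marginal rate of technical substitution to equal the input-price ratio: MP_L/MP_K = w/r.
Here MP_L/MP_K = (1/2)·(K/L)/(1/4) = 2·(K/L). Setting this equal to 312.5/4 = 78.125 gives K = 39.0625L.
Substituting into Q = 40: 2·L^(1/2)·(39.0625L)^(1/4) = 40.
Solving, L = 16 and K = 625.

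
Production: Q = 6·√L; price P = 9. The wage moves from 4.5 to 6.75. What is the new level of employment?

L* = 16

From P·MP_L = w with MP_L = 3·L^(-1/2), the labor demand is L(w) = (27/w)^(2).
At w = 4.5: L = 36. At w = 6.75: L = 16.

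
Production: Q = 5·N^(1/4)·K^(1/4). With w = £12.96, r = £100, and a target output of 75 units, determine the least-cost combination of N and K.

Cost minimization requires the marginal rate of technical substitution to equal the input-price ratio: MP_N/MP_K = w/r.
Here MP_N/MP_K = (1/4)·(K/N)/(1/4) = (K/N). Setting this equal to 12.96/100 = 0.1296 gives K = 0.1296N.
Substituting into Q = 75: 5·N^(1/4)·(0.1296N)^(1/4) = 75.
Solving, N = 625 and K = 81.

N* = 625, K* = 81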